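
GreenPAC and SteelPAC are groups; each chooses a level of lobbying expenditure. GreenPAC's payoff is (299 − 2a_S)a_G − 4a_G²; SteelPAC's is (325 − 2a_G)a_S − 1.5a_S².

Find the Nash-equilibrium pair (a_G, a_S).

12.35, 100.1

Expanding GreenPAC's payoff: 299a_G − 2a_Sa_G − 4a_G².
∂π/∂a_G = 299 − 2a_S − 8a_G = 0, so a_G = 37.375 − 0.25a_S.
Likewise for SteelPAC: a_S = 325/3 − (2/3)a_G.
Plugging a_S into GreenPAC's best response: a_G = 37.375 − 0.25(325/3 − (2/3)a_G) ⇒ (5/6)a_G = 247/24, so a_G = 12.35.
Then a_S = 325/3 − (2/3)·12.35 = 100.1.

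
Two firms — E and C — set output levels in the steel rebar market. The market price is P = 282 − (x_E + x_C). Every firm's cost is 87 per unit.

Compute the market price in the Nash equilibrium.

152

Firm E's profit: π = x_E(282 − (x_E + x_C)) − 87x_E.
∂π/∂x_E = 195 − 2x_E − x_C = 0, so x_E = 97.5 − 0.5x_C.
The game is symmetric, so in equilibrium x_C = x_E: the reaction function gives 1.5x_E = 97.5, hence x_E = 65.
Equilibrium price: P = 282 − 130 = 152.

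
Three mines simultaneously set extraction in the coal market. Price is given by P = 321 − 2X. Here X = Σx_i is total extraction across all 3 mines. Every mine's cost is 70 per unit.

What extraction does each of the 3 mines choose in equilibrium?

A representative mine's profit is π_i = x_i(321 − 2X) − 70x_i, with X = x_i + Σ_{j≠i} x_j.
First-order condition: 251 − 4x_i − 2Σ_{j≠i} x_j = 0.
In a symmetric equilibrium every mine chooses the same x, so Σ_{j≠i} x_j = 2x. The condition becomes 251 − 8x = 0, giving x = 251/8 = 31.375.

31.375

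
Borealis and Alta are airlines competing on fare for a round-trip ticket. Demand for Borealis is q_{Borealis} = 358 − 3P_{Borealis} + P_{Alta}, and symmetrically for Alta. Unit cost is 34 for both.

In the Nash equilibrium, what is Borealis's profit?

10092

Borealis's profit: π = (P_{Borealis} − 34)(358 − 3P_{Borealis} + P_{Alta}).
∂π/∂P_{Borealis} = 460 − 6P_{Borealis} + P_{Alta} = 0 ⇒ P_{Borealis} = 230/3 + (1/6)P_{Alta}.
Setting P_{Borealis} = P_{Alta} in the reaction function: P_{Borealis} = 230/3 + (1/6)P_{Borealis}, so P_{Borealis} = (230/3) / (5/6) = 92.
q_{Borealis} = 358 − 3·92 + 92 = 174.
Profit = (92 − 34)·174 = 10092.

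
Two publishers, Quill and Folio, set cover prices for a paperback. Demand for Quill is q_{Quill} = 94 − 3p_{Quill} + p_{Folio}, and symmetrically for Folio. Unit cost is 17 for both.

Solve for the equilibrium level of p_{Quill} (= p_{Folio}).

29

Quill's profit: π = (p_{Quill} − 17)(94 − 3p_{Quill} + p_{Folio}).
∂π/∂p_{Quill} = 145 − 6p_{Quill} + p_{Folio} = 0 ⇒ p_{Quill} = 145/6 + (1/6)p_{Folio}.
By symmetry p_{Folio} = p_{Quill}; substituting into the reaction function, (5/6)p_{Quill} = 145/6 and p_{Quill} = 29.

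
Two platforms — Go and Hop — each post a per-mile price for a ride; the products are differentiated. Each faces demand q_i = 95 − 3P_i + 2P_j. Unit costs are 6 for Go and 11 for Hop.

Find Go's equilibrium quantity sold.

69.5625

Go's profit: π = (P_{Go} − 6)(95 − 3P_{Go} + 2P_{Hop}).
∂π/∂P_{Go} = 113 − 6P_{Go} + 2P_{Hop} = 0 ⇒ P_{Go} = 113/6 + (1/3)P_{Hop}.
Similarly P_{Hop} = 64/3 + (1/3)P_{Go}.
Plugging P_{Hop} into Go's best response: P_{Go} = 113/6 + (1/3)(64/3 + (1/3)P_{Go}) ⇒ (8/9)P_{Go} = 467/18, so P_{Go} = 29.1875.
Then P_{Hop} = 64/3 + (1/3)·29.1875 = 31.0625.
q_{Go} = 95 − 3·29.1875 + 2·31.0625 = 69.5625.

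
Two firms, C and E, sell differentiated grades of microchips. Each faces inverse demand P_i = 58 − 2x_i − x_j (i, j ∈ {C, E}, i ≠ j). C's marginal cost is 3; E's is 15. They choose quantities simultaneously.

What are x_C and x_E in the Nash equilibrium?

Firm C's profit: π = x_C(58 − 2x_C − x_E) − 3x_C.
∂π/∂x_C = 55 − 4x_C − x_E = 0 ⇒ x_C = 13.75 − 0.25x_E.
Similarly x_E = 10.75 − 0.25x_C.
Plugging x_E into C's best response: x_C = 13.75 − 0.25(10.75 − 0.25x_C) ⇒ 0.9375x_C = 11.0625, so x_C = 11.8.
Then x_E = 10.75 − 0.25·11.8 = 7.8.

11.8, 7.8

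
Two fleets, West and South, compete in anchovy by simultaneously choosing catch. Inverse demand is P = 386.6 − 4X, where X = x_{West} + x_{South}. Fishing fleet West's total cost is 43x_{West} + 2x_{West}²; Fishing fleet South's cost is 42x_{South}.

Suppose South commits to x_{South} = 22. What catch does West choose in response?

Fishing fleet West's profit: π = x_{West}(386.6 − 4(x_{West} + x_{South})) − 43x_{West} − 2x_{West}².
∂π/∂x_{West} = 343.6 − 12x_{West} − 4x_{South} = 0, so x_{West} = 859/30 − (1/3)x_{South}.
At x_{South} = 22: x_{West} = 859/30 − (1/3)·22 = 21.3.

21.3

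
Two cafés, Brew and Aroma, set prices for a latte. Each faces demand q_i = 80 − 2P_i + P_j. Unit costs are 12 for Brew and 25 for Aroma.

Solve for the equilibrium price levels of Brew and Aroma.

36.4, 41.6

Brew's profit: π = (P_{Brew} − 12)(80 − 2P_{Brew} + P_{Aroma}).
∂π/∂P_{Brew} = 104 − 4P_{Brew} + P_{Aroma} = 0 ⇒ P_{Brew} = 26 + 0.25P_{Aroma}.
Similarly P_{Aroma} = 32.5 + 0.25P_{Brew}.
Plugging P_{Aroma} into Brew's best response: P_{Brew} = 26 + 0.25(32.5 + 0.25P_{Brew}) ⇒ 0.9375P_{Brew} = 34.125, so P_{Brew} = 36.4.
Then P_{Aroma} = 32.5 + 0.25·36.4 = 41.6.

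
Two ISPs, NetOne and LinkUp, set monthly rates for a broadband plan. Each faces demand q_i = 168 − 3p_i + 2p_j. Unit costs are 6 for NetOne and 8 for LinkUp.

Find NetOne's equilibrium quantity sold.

122.625

NetOne's profit: π = (p_{NetOne} − 6)(168 − 3p_{NetOne} + 2p_{LinkUp}).
∂π/∂p_{NetOne} = 186 − 6p_{NetOne} + 2p_{LinkUp} = 0 ⇒ p_{NetOne} = 31 + (1/3)p_{LinkUp}.
Similarly p_{LinkUp} = 32 + (1/3)p_{NetOne}.
Solving the two reaction functions simultaneously: (1 − (1/3)(1/3))p_{NetOne} = 31 + (1/3)·32, so (8/9)p_{NetOne} = 125/3 and p_{NetOne} = 46.875.
Then p_{LinkUp} = 32 + (1/3)·46.875 = 47.625.
q_{NetOne} = 168 − 3·46.875 + 2·47.625 = 122.625.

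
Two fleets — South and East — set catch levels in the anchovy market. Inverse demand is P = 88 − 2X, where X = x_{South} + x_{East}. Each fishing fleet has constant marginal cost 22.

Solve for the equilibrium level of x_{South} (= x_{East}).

11

Fishing fleet South's profit: π = x_{South}(88 − 2(x_{South} + x_{East})) − 22x_{South}.
∂π/∂x_{South} = 66 − 4x_{South} − 2x_{East} = 0, so x_{South} = 16.5 − 0.5x_{East}.
By symmetry x_{East} = x_{South}; substituting into the reaction function, 1.5x_{South} = 16.5 and x_{South} = 11.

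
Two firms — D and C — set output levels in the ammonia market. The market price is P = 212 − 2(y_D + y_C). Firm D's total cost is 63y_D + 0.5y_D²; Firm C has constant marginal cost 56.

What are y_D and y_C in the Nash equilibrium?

17.75, 30.125

Firm D's profit: π = y_D(212 − 2(y_D + y_C)) − 63y_D − 0.5y_D².
∂π/∂y_D = 149 − 5y_D − 2y_C = 0, so y_D = 29.8 − 0.4y_C.
For C: ∂π/∂y_C = 156 − 4y_C − 2y_D = 0 ⇒ y_C = 39 − 0.5y_D.
Substituting the second reaction function into the first: y_D = 29.8 − 0.4(39 − 0.5y_D), which gives 0.8y_D = 14.2 ⇒ y_D = 17.75.
Then y_C = 39 − 0.5·17.75 = 30.125.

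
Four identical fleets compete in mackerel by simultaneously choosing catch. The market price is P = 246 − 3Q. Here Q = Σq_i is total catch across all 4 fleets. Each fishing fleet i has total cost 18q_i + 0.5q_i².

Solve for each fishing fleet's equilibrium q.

14.25

A representative fishing fleet's profit is π_i = q_i(246 − 3Q) − 18q_i − 0.5q_i², with Q = q_i + Σ_{j≠i} q_j.
First-order condition: 228 − 7q_i − 3Σ_{j≠i} q_j = 0.
In a symmetric equilibrium every fishing fleet chooses the same q, so Σ_{j≠i} q_j = 3q. The condition becomes 228 − 16q = 0, giving q = 228/16 = 14.25.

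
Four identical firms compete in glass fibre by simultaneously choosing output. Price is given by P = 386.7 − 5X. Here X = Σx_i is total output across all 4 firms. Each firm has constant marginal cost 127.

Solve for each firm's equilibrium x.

10.388

A representative firm's profit is π_i = x_i(386.7 − 5X) − 127x_i, with X = x_i + Σ_{j≠i} x_j.
First-order condition: 259.7 − 10x_i − 5Σ_{j≠i} x_j = 0.
In a symmetric equilibrium every firm chooses the same x, so Σ_{j≠i} x_j = 3x. The condition becomes 259.7 − 25x = 0, giving x = 259.7/25 = 10.388.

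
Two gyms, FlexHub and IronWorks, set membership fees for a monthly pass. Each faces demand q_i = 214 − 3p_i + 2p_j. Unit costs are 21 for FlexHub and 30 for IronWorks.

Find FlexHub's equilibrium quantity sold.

FlexHub's profit: π = (p_{FlexHub} − 21)(214 − 3p_{FlexHub} + 2p_{IronWorks}).
∂π/∂p_{FlexHub} = 277 − 6p_{FlexHub} + 2p_{IronWorks} = 0 ⇒ p_{FlexHub} = 277/6 + (1/3)p_{IronWorks}.
Similarly p_{IronWorks} = 152/3 + (1/3)p_{FlexHub}.
Substituting the second reaction function into the first: p_{FlexHub} = 277/6 + (1/3)(152/3 + (1/3)p_{FlexHub}), which gives (8/9)p_{FlexHub} = 1135/18 ⇒ p_{FlexHub} = 70.9375.
Then p_{IronWorks} = 152/3 + (1/3)·70.9375 = 74.3125.
q_{FlexHub} = 214 − 3·70.9375 + 2·74.3125 = 149.8125.

149.8125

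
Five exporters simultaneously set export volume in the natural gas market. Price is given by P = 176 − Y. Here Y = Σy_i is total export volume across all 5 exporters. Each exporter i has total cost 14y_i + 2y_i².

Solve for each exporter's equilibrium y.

16.2

A representative exporter's profit is π_i = y_i(176 − Y) − 14y_i − 2y_i², with Y = y_i + Σ_{j≠i} y_j.
First-order condition: 162 − 6y_i − Σ_{j≠i} y_j = 0.
Imposing symmetry (y_j = y for all j) turns Σ_{j≠i} y_j into 4y, so 162 = 10y and y = 16.2.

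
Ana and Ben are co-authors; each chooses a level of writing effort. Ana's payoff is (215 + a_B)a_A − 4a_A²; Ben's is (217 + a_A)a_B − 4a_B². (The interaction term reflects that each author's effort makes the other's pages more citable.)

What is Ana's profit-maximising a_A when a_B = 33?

Expanding Ana's payoff: 215a_A + a_Ba_A − 4a_A².
∂π/∂a_A = 215 + a_B − 8a_A = 0, so a_A = 26.875 + 0.125a_B.
At a_B = 33: a_A = 26.875 + 0.125·33 = 31.

31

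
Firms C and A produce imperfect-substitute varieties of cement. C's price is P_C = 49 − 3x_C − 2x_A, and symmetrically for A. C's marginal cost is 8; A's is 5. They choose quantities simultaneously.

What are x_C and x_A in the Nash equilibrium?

4.9375, 5.6875

Firm C's profit: π = x_C(49 − 3x_C − 2x_A) − 8x_C.
∂π/∂x_C = 41 − 6x_C − 2x_A = 0 ⇒ x_C = 41/6 − (1/3)x_A.
Similarly x_A = 22/3 − (1/3)x_C.
Plugging x_A into C's best response: x_C = 41/6 − (1/3)(22/3 − (1/3)x_C) ⇒ (8/9)x_C = 79/18, so x_C = 4.9375.
Then x_A = 22/3 − (1/3)·4.9375 = 5.6875.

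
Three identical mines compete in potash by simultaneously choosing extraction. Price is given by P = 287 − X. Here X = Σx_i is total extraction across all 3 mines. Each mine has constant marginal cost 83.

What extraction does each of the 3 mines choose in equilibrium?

A representative mine's profit is π_i = x_i(287 − X) − 83x_i, with X = x_i + Σ_{j≠i} x_j.
First-order condition: 204 − 2x_i − Σ_{j≠i} x_j = 0.
With identical mines, set every x_j = x: then 204 − 2x − 2x = 0, i.e. x = 204/4 = 51.

51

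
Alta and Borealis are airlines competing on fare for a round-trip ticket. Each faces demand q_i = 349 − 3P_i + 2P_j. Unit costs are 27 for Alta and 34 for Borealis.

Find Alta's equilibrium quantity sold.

Alta's profit: π = (P_{Alta} − 27)(349 − 3P_{Alta} + 2P_{Borealis}).
∂π/∂P_{Alta} = 430 − 6P_{Alta} + 2P_{Borealis} = 0 ⇒ P_{Alta} = 215/3 + (1/3)P_{Borealis}.
Similarly P_{Borealis} = 451/6 + (1/3)P_{Alta}.
Solving the two reaction functions simultaneously: (1 − (1/3)(1/3))P_{Alta} = 215/3 + (1/3)·(451/6), so (8/9)P_{Alta} = 1741/18 and P_{Alta} = 108.8125.
Then P_{Borealis} = 451/6 + (1/3)·108.8125 = 111.4375.
q_{Alta} = 349 − 3·108.8125 + 2·111.4375 = 245.4375.

245.4375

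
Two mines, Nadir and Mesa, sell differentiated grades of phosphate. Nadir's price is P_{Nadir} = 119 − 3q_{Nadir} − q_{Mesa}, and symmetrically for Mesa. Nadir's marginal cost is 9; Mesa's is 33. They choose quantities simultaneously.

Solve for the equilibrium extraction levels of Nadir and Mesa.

Mine Nadir's profit: π = q_{Nadir}(119 − 3q_{Nadir} − q_{Mesa}) − 9q_{Nadir}.
∂π/∂q_{Nadir} = 110 − 6q_{Nadir} − q_{Mesa} = 0 ⇒ q_{Nadir} = 55/3 − (1/6)q_{Mesa}.
Similarly q_{Mesa} = 43/3 − (1/6)q_{Nadir}.
Substituting the second reaction function into the first: q_{Nadir} = 55/3 − (1/6)(43/3 − (1/6)q_{Nadir}), which gives (35/36)q_{Nadir} = 287/18 ⇒ q_{Nadir} = 16.4.
Then q_{Mesa} = 43/3 − (1/6)·16.4 = 11.6.

16.4, 11.6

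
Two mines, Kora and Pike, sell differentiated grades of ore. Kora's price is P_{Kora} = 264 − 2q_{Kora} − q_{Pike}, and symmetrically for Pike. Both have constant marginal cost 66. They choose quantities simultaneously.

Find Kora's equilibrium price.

145.2

Mine Kora's profit: π = q_{Kora}(264 − 2q_{Kora} − q_{Pike}) − 66q_{Kora}.
∂π/∂q_{Kora} = 198 − 4q_{Kora} − q_{Pike} = 0 ⇒ q_{Kora} = 49.5 − 0.25q_{Pike}.
By symmetry q_{Pike} = q_{Kora}; substituting into the reaction function, 1.25q_{Kora} = 49.5 and q_{Kora} = 39.6.
P_{Kora} = 264 − 2·39.6 − 39.6 = 145.2.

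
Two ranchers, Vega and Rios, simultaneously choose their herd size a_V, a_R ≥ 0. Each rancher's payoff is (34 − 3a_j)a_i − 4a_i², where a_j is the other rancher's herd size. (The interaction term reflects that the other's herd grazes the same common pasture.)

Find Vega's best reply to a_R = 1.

3.875

Vega's payoff is (34 − 3a_R)a_V − 4a_V².
∂π/∂a_V = 34 − 3a_R − 8a_V = 0, so a_V = 4.25 − 0.375a_R.
At a_R = 1: a_V = 4.25 − 0.375·1 = 3.875.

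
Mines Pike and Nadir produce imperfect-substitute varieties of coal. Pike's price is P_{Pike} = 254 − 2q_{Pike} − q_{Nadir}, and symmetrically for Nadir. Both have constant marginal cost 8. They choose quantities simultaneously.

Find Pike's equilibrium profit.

Mine Pike's profit: π = q_{Pike}(254 − 2q_{Pike} − q_{Nadir}) − 8q_{Pike}.
∂π/∂q_{Pike} = 246 − 4q_{Pike} − q_{Nadir} = 0 ⇒ q_{Pike} = 61.5 − 0.25q_{Nadir}.
The game is symmetric, so in equilibrium q_{Nadir} = q_{Pike}: the reaction function gives 1.25q_{Pike} = 61.5, hence q_{Pike} = 49.2.
P_{Pike} = 254 − 2·49.2 − 49.2 = 106.4.
Profit = (106.4 − 8)·49.2 = 4841.28.

4841.28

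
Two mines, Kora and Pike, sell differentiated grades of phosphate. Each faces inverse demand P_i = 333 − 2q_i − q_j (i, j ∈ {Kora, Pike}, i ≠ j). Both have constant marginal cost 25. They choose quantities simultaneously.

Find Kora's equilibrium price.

Mine Kora's profit: π = q_{Kora}(333 − 2q_{Kora} − q_{Pike}) − 25q_{Kora}.
∂π/∂q_{Kora} = 308 − 4q_{Kora} − q_{Pike} = 0 ⇒ q_{Kora} = 77 − 0.25q_{Pike}.
The game is symmetric, so in equilibrium q_{Pike} = q_{Kora}: the reaction function gives 1.25q_{Kora} = 77, hence q_{Kora} = 61.6.
P_{Kora} = 333 − 2·61.6 − 61.6 = 148.2.

148.2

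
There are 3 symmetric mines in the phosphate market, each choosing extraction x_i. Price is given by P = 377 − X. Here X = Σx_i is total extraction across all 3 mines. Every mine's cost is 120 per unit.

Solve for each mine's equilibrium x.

A representative mine's profit is π_i = x_i(377 − X) − 120x_i, with X = x_i + Σ_{j≠i} x_j.
First-order condition: 257 − 2x_i − Σ_{j≠i} x_j = 0.
In a symmetric equilibrium every mine chooses the same x, so Σ_{j≠i} x_j = 2x. The condition becomes 257 − 4x = 0, giving x = 257/4 = 64.25.

64.25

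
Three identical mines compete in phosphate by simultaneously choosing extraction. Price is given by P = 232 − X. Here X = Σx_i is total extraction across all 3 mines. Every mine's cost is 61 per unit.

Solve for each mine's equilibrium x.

A representative mine's profit is π_i = x_i(232 − X) − 61x_i, with X = x_i + Σ_{j≠i} x_j.
First-order condition: 171 − 2x_i − Σ_{j≠i} x_j = 0.
In a symmetric equilibrium every mine chooses the same x, so Σ_{j≠i} x_j = 2x. The condition becomes 171 − 4x = 0, giving x = 171/4 = 42.75.

42.75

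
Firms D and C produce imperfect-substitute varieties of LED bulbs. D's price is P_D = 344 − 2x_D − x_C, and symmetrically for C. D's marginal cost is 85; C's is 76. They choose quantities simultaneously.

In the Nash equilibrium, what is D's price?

187.4

Firm D's profit: π = x_D(344 − 2x_D − x_C) − 85x_D.
∂π/∂x_D = 259 − 4x_D − x_C = 0 ⇒ x_D = 64.75 − 0.25x_C.
Similarly x_C = 67 − 0.25x_D.
Plugging x_C into D's best response: x_D = 64.75 − 0.25(67 − 0.25x_D) ⇒ 0.9375x_D = 48, so x_D = 51.2.
Then x_C = 67 − 0.25·51.2 = 54.2.
P_D = 344 − 2·51.2 − 54.2 = 187.4.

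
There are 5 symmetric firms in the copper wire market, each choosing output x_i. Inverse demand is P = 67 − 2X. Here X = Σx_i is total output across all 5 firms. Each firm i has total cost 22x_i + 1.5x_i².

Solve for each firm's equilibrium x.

A representative firm's profit is π_i = x_i(67 − 2X) − 22x_i − 1.5x_i², with X = x_i + Σ_{j≠i} x_j.
First-order condition: 45 − 7x_i − 2Σ_{j≠i} x_j = 0.
In a symmetric equilibrium every firm chooses the same x, so Σ_{j≠i} x_j = 4x. The condition becomes 45 − 15x = 0, giving x = 45/15 = 3.

3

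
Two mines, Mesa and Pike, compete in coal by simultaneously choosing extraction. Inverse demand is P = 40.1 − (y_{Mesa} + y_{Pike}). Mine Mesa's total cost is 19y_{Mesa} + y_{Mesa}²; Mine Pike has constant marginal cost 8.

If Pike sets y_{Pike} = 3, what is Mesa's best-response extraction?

4.525

Mine Mesa's profit: π = y_{Mesa}(40.1 − (y_{Mesa} + y_{Pike})) − 19y_{Mesa} − y_{Mesa}².
∂π/∂y_{Mesa} = 21.1 − 4y_{Mesa} − y_{Pike} = 0, so y_{Mesa} = 5.275 − 0.25y_{Pike}.
At y_{Pike} = 3: y_{Mesa} = 5.275 − 0.25·3 = 4.525.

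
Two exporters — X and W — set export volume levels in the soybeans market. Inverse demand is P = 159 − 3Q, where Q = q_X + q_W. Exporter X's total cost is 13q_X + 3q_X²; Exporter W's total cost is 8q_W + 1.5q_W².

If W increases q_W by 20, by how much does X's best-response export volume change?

-5

Exporter X's profit: π = q_X(159 − 3(q_X + q_W)) − 13q_X − 3q_X².
∂π/∂q_X = 146 − 12q_X − 3q_W = 0, so q_X = 73/6 − 0.25q_W.
The reaction-function slope is −0.25, so a 20-unit rise in q_W moves q_X by −0.25 × 20 = −5. X's best response falls — the actions are strategic substitutes.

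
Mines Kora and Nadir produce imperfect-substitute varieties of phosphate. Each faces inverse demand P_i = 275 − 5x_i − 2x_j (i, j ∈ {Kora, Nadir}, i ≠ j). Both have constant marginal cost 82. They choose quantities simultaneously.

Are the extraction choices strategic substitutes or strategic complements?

strategic substitutes

Mine Kora's profit: π = x_{Kora}(275 − 5x_{Kora} − 2x_{Nadir}) − 82x_{Kora}.
∂π/∂x_{Kora} = 193 − 10x_{Kora} − 2x_{Nadir} = 0 ⇒ x_{Kora} = 19.3 − 0.2x_{Nadir}.
The best-response slope dx_{Kora}/dx_{Nadir} = −0.2 < 0: the reaction function is downward-sloping, so the choices are strategic substitutes.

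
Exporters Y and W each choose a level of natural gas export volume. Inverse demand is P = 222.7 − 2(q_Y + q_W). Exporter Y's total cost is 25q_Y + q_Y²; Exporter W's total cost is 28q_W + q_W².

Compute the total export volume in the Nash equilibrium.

49.05

Exporter Y's profit: π = q_Y(222.7 − 2(q_Y + q_W)) − 25q_Y − q_Y².
∂π/∂q_Y = 197.7 − 6q_Y − 2q_W = 0, so q_Y = 32.95 − (1/3)q_W.
By the same steps for W: q_W = 32.45 − (1/3)q_Y.
Plugging q_W into Y's best response: q_Y = 32.95 − (1/3)(32.45 − (1/3)q_Y) ⇒ (8/9)q_Y = 332/15, so q_Y = 24.9.
Then q_W = 32.45 − (1/3)·24.9 = 24.15.
Total export volume: 24.9 + 24.15 = 49.05.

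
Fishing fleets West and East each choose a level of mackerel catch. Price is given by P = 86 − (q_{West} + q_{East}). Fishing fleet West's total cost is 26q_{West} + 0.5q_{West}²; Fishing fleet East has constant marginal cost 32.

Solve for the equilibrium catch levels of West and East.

Fishing fleet West's profit: π = q_{West}(86 − (q_{West} + q_{East})) − 26q_{West} − 0.5q_{West}².
∂π/∂q_{West} = 60 − 3q_{West} − q_{East} = 0, so q_{West} = 20 − (1/3)q_{East}.
For East: ∂π/∂q_{East} = 54 − 2q_{East} − q_{West} = 0 ⇒ q_{East} = 27 − 0.5q_{West}.
Solving the two reaction functions simultaneously: (1 − (−1/3)(−0.5))q_{West} = 20 − (1/3)·27, so (5/6)q_{West} = 11 and q_{West} = 13.2.
Then q_{East} = 27 − 0.5·13.2 = 20.4.

13.2, 20.4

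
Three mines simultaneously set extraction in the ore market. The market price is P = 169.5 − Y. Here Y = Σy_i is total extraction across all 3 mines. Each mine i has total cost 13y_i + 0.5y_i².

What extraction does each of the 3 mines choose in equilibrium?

A representative mine's profit is π_i = y_i(169.5 − Y) − 13y_i − 0.5y_i², with Y = y_i + Σ_{j≠i} y_j.
First-order condition: 156.5 − 3y_i − Σ_{j≠i} y_j = 0.
Imposing symmetry (y_j = y for all j) turns Σ_{j≠i} y_j into 2y, so 156.5 = 5y and y = 31.3.

31.3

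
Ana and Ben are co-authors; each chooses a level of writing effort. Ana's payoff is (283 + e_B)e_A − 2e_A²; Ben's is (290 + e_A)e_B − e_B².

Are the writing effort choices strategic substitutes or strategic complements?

Expanding Ana's payoff: 283e_A + e_Be_A − 2e_A².
∂π/∂e_A = 283 + e_B − 4e_A = 0, so e_A = 70.75 + 0.25e_B.
The best-response slope de_A/de_B = 0.25 > 0: the reaction function is upward-sloping, so the choices are strategic complements.

strategic complements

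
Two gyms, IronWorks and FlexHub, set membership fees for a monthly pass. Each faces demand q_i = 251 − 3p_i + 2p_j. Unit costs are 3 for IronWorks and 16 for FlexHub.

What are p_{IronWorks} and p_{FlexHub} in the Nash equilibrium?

67.4375, 72.3125

IronWorks's profit: π = (p_{IronWorks} − 3)(251 − 3p_{IronWorks} + 2p_{FlexHub}).
∂π/∂p_{IronWorks} = 260 − 6p_{IronWorks} + 2p_{FlexHub} = 0 ⇒ p_{IronWorks} = 130/3 + (1/3)p_{FlexHub}.
Similarly p_{FlexHub} = 299/6 + (1/3)p_{IronWorks}.
Plugging p_{FlexHub} into IronWorks's best response: p_{IronWorks} = 130/3 + (1/3)(299/6 + (1/3)p_{IronWorks}) ⇒ (8/9)p_{IronWorks} = 1079/18, so p_{IronWorks} = 67.4375.
Then p_{FlexHub} = 299/6 + (1/3)·67.4375 = 72.3125.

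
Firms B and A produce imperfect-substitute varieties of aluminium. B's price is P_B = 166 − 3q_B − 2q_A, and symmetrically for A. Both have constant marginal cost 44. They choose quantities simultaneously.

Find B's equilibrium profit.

Firm B's profit: π = q_B(166 − 3q_B − 2q_A) − 44q_B.
∂π/∂q_B = 122 − 6q_B − 2q_A = 0 ⇒ q_B = 61/3 − (1/3)q_A.
By symmetry q_A = q_B; substituting into the reaction function, (4/3)q_B = 61/3 and q_B = 15.25.
P_B = 166 − 3·15.25 − 2·15.25 = 89.75.
Profit = (89.75 − 44)·15.25 = 697.6875.

697.6875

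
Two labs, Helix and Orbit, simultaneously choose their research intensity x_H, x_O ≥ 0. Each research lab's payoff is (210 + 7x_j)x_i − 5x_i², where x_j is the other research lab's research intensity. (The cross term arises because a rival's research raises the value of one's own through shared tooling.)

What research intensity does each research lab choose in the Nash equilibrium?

70

Helix's payoff is (210 + 7x_O)x_H − 5x_H².
∂π/∂x_H = 210 + 7x_O − 10x_H = 0, so x_H = 21 + 0.7x_O.
By symmetry x_O = x_H; substituting into the reaction function, 0.3x_H = 21 and x_H = 70.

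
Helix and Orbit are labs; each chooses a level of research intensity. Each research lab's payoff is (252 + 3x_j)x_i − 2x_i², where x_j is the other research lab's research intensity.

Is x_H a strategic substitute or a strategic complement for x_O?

strategic complements

Helix's payoff is (252 + 3x_O)x_H − 2x_H².
∂π/∂x_H = 252 + 3x_O − 4x_H = 0, so x_H = 63 + 0.75x_O.
The best-response slope dx_H/dx_O = 0.75 > 0: the reaction function is upward-sloping, so the choices are strategic complements.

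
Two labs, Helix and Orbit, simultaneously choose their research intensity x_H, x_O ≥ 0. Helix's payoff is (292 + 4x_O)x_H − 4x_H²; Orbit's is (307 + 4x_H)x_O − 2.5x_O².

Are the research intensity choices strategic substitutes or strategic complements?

Expanding Helix's payoff: 292x_H + 4x_Ox_H − 4x_H².
∂π/∂x_H = 292 + 4x_O − 8x_H = 0, so x_H = 36.5 + 0.5x_O.
The best-response slope dx_H/dx_O = 0.5 > 0: the reaction function is upward-sloping, so the choices are strategic complements.

strategic complements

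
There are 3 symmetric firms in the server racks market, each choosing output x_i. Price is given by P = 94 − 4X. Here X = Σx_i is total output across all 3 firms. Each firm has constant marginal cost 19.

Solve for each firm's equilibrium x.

A representative firm's profit is π_i = x_i(94 − 4X) − 19x_i, with X = x_i + Σ_{j≠i} x_j.
First-order condition: 75 − 8x_i − 4Σ_{j≠i} x_j = 0.
With identical firms, set every x_j = x: then 75 − 8x − 8x = 0, i.e. x = 75/16 = 4.6875.

4.6875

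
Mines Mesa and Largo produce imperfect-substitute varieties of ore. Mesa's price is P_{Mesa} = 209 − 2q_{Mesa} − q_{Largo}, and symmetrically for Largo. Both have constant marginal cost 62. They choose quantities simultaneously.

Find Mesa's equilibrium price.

Mine Mesa's profit: π = q_{Mesa}(209 − 2q_{Mesa} − q_{Largo}) − 62q_{Mesa}.
∂π/∂q_{Mesa} = 147 − 4q_{Mesa} − q_{Largo} = 0 ⇒ q_{Mesa} = 36.75 − 0.25q_{Largo}.
Setting q_{Mesa} = q_{Largo} in the reaction function: q_{Mesa} = 36.75 − 0.25q_{Mesa}, so q_{Mesa} = 36.75 / 1.25 = 29.4.
P_{Mesa} = 209 − 2·29.4 − 29.4 = 120.8.

120.8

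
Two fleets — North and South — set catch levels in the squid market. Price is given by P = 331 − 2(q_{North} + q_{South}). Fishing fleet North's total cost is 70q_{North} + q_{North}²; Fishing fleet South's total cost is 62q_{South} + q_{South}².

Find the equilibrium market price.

Fishing fleet North's profit: π = q_{North}(331 − 2(q_{North} + q_{South})) − 70q_{North} − q_{North}².
∂π/∂q_{North} = 261 − 6q_{North} − 2q_{South} = 0, so q_{North} = 43.5 − (1/3)q_{South}.
By the same steps for South: q_{South} = 269/6 − (1/3)q_{North}.
Substituting the second reaction function into the first: q_{North} = 43.5 − (1/3)(269/6 − (1/3)q_{North}), which gives (8/9)q_{North} = 257/9 ⇒ q_{North} = 32.125.
Then q_{South} = 269/6 − (1/3)·32.125 = 34.125.
Equilibrium price: P = 331 − 2·66.25 = 198.5.

198.5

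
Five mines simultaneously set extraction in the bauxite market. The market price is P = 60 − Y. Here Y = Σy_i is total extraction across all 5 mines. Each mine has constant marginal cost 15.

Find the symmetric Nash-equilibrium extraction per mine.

7.5

A representative mine's profit is π_i = y_i(60 − Y) − 15y_i, with Y = y_i + Σ_{j≠i} y_j.
First-order condition: 45 − 2y_i − Σ_{j≠i} y_j = 0.
With identical mines, set every y_j = y: then 45 − 2y − 4y = 0, i.e. y = 45/6 = 7.5.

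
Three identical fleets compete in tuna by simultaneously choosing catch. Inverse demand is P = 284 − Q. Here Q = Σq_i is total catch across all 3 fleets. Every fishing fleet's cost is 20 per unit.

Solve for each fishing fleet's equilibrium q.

A representative fishing fleet's profit is π_i = q_i(284 − Q) − 20q_i, with Q = q_i + Σ_{j≠i} q_j.
First-order condition: 264 − 2q_i − Σ_{j≠i} q_j = 0.
With identical fishing fleets, set every q_j = q: then 264 − 2q − 2q = 0, i.e. q = 264/4 = 66.

66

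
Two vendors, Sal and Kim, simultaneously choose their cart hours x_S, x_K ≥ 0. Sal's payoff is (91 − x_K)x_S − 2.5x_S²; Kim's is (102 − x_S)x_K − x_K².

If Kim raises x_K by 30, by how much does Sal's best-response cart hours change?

-6

Expanding Sal's payoff: 91x_S − x_Kx_S − 2.5x_S².
∂π/∂x_S = 91 − x_K − 5x_S = 0, so x_S = 18.2 − 0.2x_K.
The reaction-function slope is −0.2, so a 30-unit rise in x_K moves x_S by −0.2 × 30 = −6. Sal's best response falls — the actions are strategic substitutes.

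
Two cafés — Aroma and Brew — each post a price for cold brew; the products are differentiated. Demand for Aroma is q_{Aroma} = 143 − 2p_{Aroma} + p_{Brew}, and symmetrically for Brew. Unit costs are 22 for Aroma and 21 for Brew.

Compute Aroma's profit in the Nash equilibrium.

Aroma's profit: π = (p_{Aroma} − 22)(143 − 2p_{Aroma} + p_{Brew}).
∂π/∂p_{Aroma} = 187 − 4p_{Aroma} + p_{Brew} = 0 ⇒ p_{Aroma} = 46.75 + 0.25p_{Brew}.
Similarly p_{Brew} = 46.25 + 0.25p_{Aroma}.
Substituting the second reaction function into the first: p_{Aroma} = 46.75 + 0.25(46.25 + 0.25p_{Aroma}), which gives 0.9375p_{Aroma} = 58.3125 ⇒ p_{Aroma} = 62.2.
Then p_{Brew} = 46.25 + 0.25·62.2 = 61.8.
q_{Aroma} = 143 − 2·62.2 + 61.8 = 80.4.
Profit = (62.2 − 22)·80.4 = 3232.08.

3232.08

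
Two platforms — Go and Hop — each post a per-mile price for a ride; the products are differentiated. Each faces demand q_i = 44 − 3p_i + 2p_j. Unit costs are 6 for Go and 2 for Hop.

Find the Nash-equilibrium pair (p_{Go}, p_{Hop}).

Go's profit: π = (p_{Go} − 6)(44 − 3p_{Go} + 2p_{Hop}).
∂π/∂p_{Go} = 62 − 6p_{Go} + 2p_{Hop} = 0 ⇒ p_{Go} = 31/3 + (1/3)p_{Hop}.
Similarly p_{Hop} = 25/3 + (1/3)p_{Go}.
Solving the two reaction functions simultaneously: (1 − (1/3)(1/3))p_{Go} = 31/3 + (1/3)·(25/3), so (8/9)p_{Go} = 118/9 and p_{Go} = 14.75.
Then p_{Hop} = 25/3 + (1/3)·14.75 = 13.25.

14.75, 13.25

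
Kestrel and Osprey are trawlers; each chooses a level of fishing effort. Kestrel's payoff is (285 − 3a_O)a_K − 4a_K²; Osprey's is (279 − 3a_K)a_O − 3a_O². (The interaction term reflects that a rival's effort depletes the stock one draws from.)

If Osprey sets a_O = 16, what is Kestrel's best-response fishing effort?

29.625

Expanding Kestrel's payoff: 285a_K − 3a_Oa_K − 4a_K².
∂π/∂a_K = 285 − 3a_O − 8a_K = 0, so a_K = 35.625 − 0.375a_O.
At a_O = 16: a_K = 35.625 − 0.375·16 = 29.625.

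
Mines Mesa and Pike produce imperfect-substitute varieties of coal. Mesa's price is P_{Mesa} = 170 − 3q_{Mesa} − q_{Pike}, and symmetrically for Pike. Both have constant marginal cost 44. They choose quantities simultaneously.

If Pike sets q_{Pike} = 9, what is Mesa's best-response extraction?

Mine Mesa's profit: π = q_{Mesa}(170 − 3q_{Mesa} − q_{Pike}) − 44q_{Mesa}.
∂π/∂q_{Mesa} = 126 − 6q_{Mesa} − q_{Pike} = 0 ⇒ q_{Mesa} = 21 − (1/6)q_{Pike}.
At q_{Pike} = 9: q_{Mesa} = 21 − (1/6)·9 = 19.5.

19.5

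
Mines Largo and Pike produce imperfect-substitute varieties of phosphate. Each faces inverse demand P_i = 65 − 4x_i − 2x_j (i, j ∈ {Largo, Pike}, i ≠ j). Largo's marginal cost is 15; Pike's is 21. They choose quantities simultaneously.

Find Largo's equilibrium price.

35.8

Mine Largo's profit: π = x_{Largo}(65 − 4x_{Largo} − 2x_{Pike}) − 15x_{Largo}.
∂π/∂x_{Largo} = 50 − 8x_{Largo} − 2x_{Pike} = 0 ⇒ x_{Largo} = 6.25 − 0.25x_{Pike}.
Similarly x_{Pike} = 5.5 − 0.25x_{Largo}.
Solving the two reaction functions simultaneously: (1 − (−0.25)(−0.25))x_{Largo} = 6.25 − 0.25·5.5, so 0.9375x_{Largo} = 4.875 and x_{Largo} = 5.2.
Then x_{Pike} = 5.5 − 0.25·5.2 = 4.2.
P_{Largo} = 65 − 4·5.2 − 2·4.2 = 35.8.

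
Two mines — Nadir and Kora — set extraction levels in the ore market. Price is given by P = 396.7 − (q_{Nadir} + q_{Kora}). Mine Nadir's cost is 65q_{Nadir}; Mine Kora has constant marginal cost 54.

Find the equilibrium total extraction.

224.8

Mine Nadir's profit: π = q_{Nadir}(396.7 − (q_{Nadir} + q_{Kora})) − 65q_{Nadir}.
∂π/∂q_{Nadir} = 331.7 − 2q_{Nadir} − q_{Kora} = 0, so q_{Nadir} = 165.85 − 0.5q_{Kora}.
By the same steps for Kora: q_{Kora} = 171.35 − 0.5q_{Nadir}.
Plugging q_{Kora} into Nadir's best response: q_{Nadir} = 165.85 − 0.5(171.35 − 0.5q_{Nadir}) ⇒ 0.75q_{Nadir} = 80.175, so q_{Nadir} = 106.9.
Then q_{Kora} = 171.35 − 0.5·106.9 = 117.9.
Total extraction: 106.9 + 117.9 = 224.8.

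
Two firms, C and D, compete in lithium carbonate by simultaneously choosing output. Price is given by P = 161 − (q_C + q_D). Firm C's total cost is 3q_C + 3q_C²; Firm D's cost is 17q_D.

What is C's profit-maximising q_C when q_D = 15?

17.875

Firm C's profit: π = q_C(161 − (q_C + q_D)) − 3q_C − 3q_C².
∂π/∂q_C = 158 − 8q_C − q_D = 0, so q_C = 19.75 − 0.125q_D.
At q_D = 15: q_C = 19.75 − 0.125·15 = 17.875.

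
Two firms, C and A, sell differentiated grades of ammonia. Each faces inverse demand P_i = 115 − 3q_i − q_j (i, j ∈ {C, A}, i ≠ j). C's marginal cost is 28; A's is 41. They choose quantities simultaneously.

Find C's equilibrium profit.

Firm C's profit: π = q_C(115 − 3q_C − q_A) − 28q_C.
∂π/∂q_C = 87 − 6q_C − q_A = 0 ⇒ q_C = 14.5 − (1/6)q_A.
Similarly q_A = 37/3 − (1/6)q_C.
Plugging q_A into C's best response: q_C = 14.5 − (1/6)(37/3 − (1/6)q_C) ⇒ (35/36)q_C = 112/9, so q_C = 12.8.
Then q_A = 37/3 − (1/6)·12.8 = 10.2.
P_C = 115 − 3·12.8 − 10.2 = 66.4.
Profit = (66.4 − 28)·12.8 = 491.52.

491.52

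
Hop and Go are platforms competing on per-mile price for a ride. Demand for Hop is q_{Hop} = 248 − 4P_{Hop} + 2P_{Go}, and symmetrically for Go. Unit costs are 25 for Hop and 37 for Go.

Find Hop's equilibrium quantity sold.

Hop's profit: π = (P_{Hop} − 25)(248 − 4P_{Hop} + 2P_{Go}).
∂π/∂P_{Hop} = 348 − 8P_{Hop} + 2P_{Go} = 0 ⇒ P_{Hop} = 43.5 + 0.25P_{Go}.
Similarly P_{Go} = 49.5 + 0.25P_{Hop}.
Substituting the second reaction function into the first: P_{Hop} = 43.5 + 0.25(49.5 + 0.25P_{Hop}), which gives 0.9375P_{Hop} = 55.875 ⇒ P_{Hop} = 59.6.
Then P_{Go} = 49.5 + 0.25·59.6 = 64.4.
q_{Hop} = 248 − 4·59.6 + 2·64.4 = 138.4.

138.4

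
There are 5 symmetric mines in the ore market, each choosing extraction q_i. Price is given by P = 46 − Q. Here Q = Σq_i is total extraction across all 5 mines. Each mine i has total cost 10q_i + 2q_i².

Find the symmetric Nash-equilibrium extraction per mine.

A representative mine's profit is π_i = q_i(46 − Q) − 10q_i − 2q_i², with Q = q_i + Σ_{j≠i} q_j.
First-order condition: 36 − 6q_i − Σ_{j≠i} q_j = 0.
In a symmetric equilibrium every mine chooses the same q, so Σ_{j≠i} q_j = 4q. The condition becomes 36 − 10q = 0, giving q = 36/10 = 3.6.

3.6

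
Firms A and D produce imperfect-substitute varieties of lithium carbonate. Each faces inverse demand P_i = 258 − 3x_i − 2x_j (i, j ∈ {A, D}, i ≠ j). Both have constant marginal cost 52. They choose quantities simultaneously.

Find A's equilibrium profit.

1989.1875

Firm A's profit: π = x_A(258 − 3x_A − 2x_D) − 52x_A.
∂π/∂x_A = 206 − 6x_A − 2x_D = 0 ⇒ x_A = 103/3 − (1/3)x_D.
Setting x_A = x_D in the reaction function: x_A = 103/3 − (1/3)x_A, so x_A = (103/3) / (4/3) = 25.75.
P_A = 258 − 3·25.75 − 2·25.75 = 129.25.
Profit = (129.25 − 52)·25.75 = 1989.1875.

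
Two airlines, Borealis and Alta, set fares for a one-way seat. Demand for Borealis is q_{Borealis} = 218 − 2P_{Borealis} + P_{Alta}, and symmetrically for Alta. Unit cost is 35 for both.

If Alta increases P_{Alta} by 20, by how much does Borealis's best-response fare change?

5

Borealis's profit: π = (P_{Borealis} − 35)(218 − 2P_{Borealis} + P_{Alta}).
∂π/∂P_{Borealis} = 288 − 4P_{Borealis} + P_{Alta} = 0 ⇒ P_{Borealis} = 72 + 0.25P_{Alta}.
The reaction-function slope is 0.25, so a 20-unit rise in P_{Alta} moves P_{Borealis} by 0.25 × 20 = 5. Borealis's best response rises — the actions are strategic complements.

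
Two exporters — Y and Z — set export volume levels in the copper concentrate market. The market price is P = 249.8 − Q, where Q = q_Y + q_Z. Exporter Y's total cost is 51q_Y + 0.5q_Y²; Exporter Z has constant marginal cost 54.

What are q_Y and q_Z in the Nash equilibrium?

40.36, 77.72

Exporter Y's profit: π = q_Y(249.8 − (q_Y + q_Z)) − 51q_Y − 0.5q_Y².
∂π/∂q_Y = 198.8 − 3q_Y − q_Z = 0, so q_Y = 994/15 − (1/3)q_Z.
For Z: ∂π/∂q_Z = 195.8 − 2q_Z − q_Y = 0 ⇒ q_Z = 97.9 − 0.5q_Y.
Solving the two reaction functions simultaneously: (1 − (−1/3)(−0.5))q_Y = 994/15 − (1/3)·97.9, so (5/6)q_Y = 1009/30 and q_Y = 40.36.
Then q_Z = 97.9 − 0.5·40.36 = 77.72.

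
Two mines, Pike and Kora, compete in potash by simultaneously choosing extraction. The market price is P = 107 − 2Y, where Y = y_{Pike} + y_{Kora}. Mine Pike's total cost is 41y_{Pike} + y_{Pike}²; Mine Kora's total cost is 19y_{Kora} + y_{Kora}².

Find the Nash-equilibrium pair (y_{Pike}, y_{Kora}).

6.875, 12.375

Mine Pike's profit: π = y_{Pike}(107 − 2(y_{Pike} + y_{Kora})) − 41y_{Pike} − y_{Pike}².
∂π/∂y_{Pike} = 66 − 6y_{Pike} − 2y_{Kora} = 0, so y_{Pike} = 11 − (1/3)y_{Kora}.
By the same steps for Kora: y_{Kora} = 44/3 − (1/3)y_{Pike}.
Plugging y_{Kora} into Pike's best response: y_{Pike} = 11 − (1/3)(44/3 − (1/3)y_{Pike}) ⇒ (8/9)y_{Pike} = 55/9, so y_{Pike} = 6.875.
Then y_{Kora} = 44/3 − (1/3)·6.875 = 12.375.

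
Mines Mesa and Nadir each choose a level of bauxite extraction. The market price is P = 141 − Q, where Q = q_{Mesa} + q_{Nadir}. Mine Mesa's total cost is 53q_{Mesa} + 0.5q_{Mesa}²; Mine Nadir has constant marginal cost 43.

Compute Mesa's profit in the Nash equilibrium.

365.04

Mine Mesa's profit: π = q_{Mesa}(141 − (q_{Mesa} + q_{Nadir})) − 53q_{Mesa} − 0.5q_{Mesa}².
∂π/∂q_{Mesa} = 88 − 3q_{Mesa} − q_{Nadir} = 0, so q_{Mesa} = 88/3 − (1/3)q_{Nadir}.
For Nadir: ∂π/∂q_{Nadir} = 98 − 2q_{Nadir} − q_{Mesa} = 0 ⇒ q_{Nadir} = 49 − 0.5q_{Mesa}.
Substituting the second reaction function into the first: q_{Mesa} = 88/3 − (1/3)(49 − 0.5q_{Mesa}), which gives (5/6)q_{Mesa} = 13 ⇒ q_{Mesa} = 15.6.
Then q_{Nadir} = 49 − 0.5·15.6 = 41.2.
Price P = 141 − 56.8 = 84.2.
Mesa's profit: (84.2 − 53)·15.6 − 0.5(15.6)² = 365.04.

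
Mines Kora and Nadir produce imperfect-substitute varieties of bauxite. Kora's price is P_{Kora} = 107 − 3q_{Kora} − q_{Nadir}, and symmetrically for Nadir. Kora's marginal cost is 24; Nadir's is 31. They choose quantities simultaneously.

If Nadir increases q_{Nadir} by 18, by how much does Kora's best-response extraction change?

Mine Kora's profit: π = q_{Kora}(107 − 3q_{Kora} − q_{Nadir}) − 24q_{Kora}.
∂π/∂q_{Kora} = 83 − 6q_{Kora} − q_{Nadir} = 0 ⇒ q_{Kora} = 83/6 − (1/6)q_{Nadir}.
The reaction-function slope is −1/6, so an 18-unit rise in q_{Nadir} moves q_{Kora} by −1/6 × 18 = −3. Kora's best response falls — the actions are strategic substitutes.

-3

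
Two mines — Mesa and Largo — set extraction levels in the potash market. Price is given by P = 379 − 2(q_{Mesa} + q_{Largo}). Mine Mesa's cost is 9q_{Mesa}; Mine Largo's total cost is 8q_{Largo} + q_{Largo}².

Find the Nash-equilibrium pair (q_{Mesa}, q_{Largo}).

Mine Mesa's profit: π = q_{Mesa}(379 − 2(q_{Mesa} + q_{Largo})) − 9q_{Mesa}.
∂π/∂q_{Mesa} = 370 − 4q_{Mesa} − 2q_{Largo} = 0, so q_{Mesa} = 92.5 − 0.5q_{Largo}.
For Largo: ∂π/∂q_{Largo} = 371 − 6q_{Largo} − 2q_{Mesa} = 0 ⇒ q_{Largo} = 371/6 − (1/3)q_{Mesa}.
Plugging q_{Largo} into Mesa's best response: q_{Mesa} = 92.5 − 0.5(371/6 − (1/3)q_{Mesa}) ⇒ (5/6)q_{Mesa} = 739/12, so q_{Mesa} = 73.9.
Then q_{Largo} = 371/6 − (1/3)·73.9 = 37.2.

73.9, 37.2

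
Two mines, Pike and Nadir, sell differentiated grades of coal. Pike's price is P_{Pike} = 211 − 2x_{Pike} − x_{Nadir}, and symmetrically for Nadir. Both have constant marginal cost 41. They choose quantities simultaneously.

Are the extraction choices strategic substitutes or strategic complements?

Mine Pike's profit: π = x_{Pike}(211 − 2x_{Pike} − x_{Nadir}) − 41x_{Pike}.
∂π/∂x_{Pike} = 170 − 4x_{Pike} − x_{Nadir} = 0 ⇒ x_{Pike} = 42.5 − 0.25x_{Nadir}.
The best-response slope dx_{Pike}/dx_{Nadir} = −0.25 < 0: the reaction function is downward-sloping, so the choices are strategic substitutes.

strategic substitutes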